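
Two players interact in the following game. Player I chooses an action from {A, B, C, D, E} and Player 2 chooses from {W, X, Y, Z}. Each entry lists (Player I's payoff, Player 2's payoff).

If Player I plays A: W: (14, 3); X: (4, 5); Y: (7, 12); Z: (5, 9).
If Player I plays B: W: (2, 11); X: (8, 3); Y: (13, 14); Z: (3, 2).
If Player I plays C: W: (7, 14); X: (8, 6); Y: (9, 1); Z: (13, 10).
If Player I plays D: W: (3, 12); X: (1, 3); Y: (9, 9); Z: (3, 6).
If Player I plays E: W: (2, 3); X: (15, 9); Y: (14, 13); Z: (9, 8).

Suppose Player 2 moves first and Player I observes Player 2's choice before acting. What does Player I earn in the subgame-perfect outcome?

Player I best-responds to each possible Player 2 move:
- W → Player I plays A (best of 14, 2, 7, 3, 2); Player 2 gets 3.
- X → Player I plays E (best of 4, 8, 8, 1, 15); Player 2 gets 9.
- Y → Player I plays E (best of 7, 13, 9, 9, 14); Player 2 gets 13.
- Z → Player I plays C (best of 5, 3, 13, 3, 9); Player 2 gets 10.
Among 3, 9, 13, 10, the best is 13 at Y. Subgame-perfect outcome: (E, Y) with payoffs (14, 13).

14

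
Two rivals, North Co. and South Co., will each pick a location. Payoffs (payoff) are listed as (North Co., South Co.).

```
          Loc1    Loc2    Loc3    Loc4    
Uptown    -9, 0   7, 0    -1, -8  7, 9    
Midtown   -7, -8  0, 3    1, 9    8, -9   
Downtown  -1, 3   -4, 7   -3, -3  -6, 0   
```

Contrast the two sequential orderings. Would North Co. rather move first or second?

first

If North Co. leads: South Co.'s best replies are Uptown→Loc4, Midtown→Loc3, Downtown→Loc2; North Co.'s induced payoffs 7, 1, -4; outcome (Uptown, Loc4), payoffs (7, 9).
If South Co. leads: North Co.'s best replies are Loc1→Downtown, Loc2→Uptown, Loc3→Midtown, Loc4→Midtown; South Co.'s induced payoffs 3, 0, 9, -9; outcome (Midtown, Loc3), payoffs (1, 9).
North Co. gets 7 moving first and 1 moving second, so North Co. prefers to move first.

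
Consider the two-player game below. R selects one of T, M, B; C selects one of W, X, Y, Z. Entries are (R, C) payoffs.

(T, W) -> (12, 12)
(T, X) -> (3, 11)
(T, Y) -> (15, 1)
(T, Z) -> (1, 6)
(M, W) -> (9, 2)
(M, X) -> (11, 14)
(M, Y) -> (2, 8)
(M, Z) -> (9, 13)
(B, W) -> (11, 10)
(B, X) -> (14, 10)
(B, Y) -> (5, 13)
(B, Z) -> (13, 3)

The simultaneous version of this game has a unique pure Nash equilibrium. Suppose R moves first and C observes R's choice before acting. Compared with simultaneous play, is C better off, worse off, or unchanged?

C best-responds to each possible R move:
- T: BR = W, leader payoff 12.
- M: BR = X, leader payoff 11.
- B: BR = Y, leader payoff 5.
Among 12, 11, 5, the best is 12 at T. Subgame-perfect outcome: (T, W) with payoffs (12, 12).
For the simultaneous game, intersect best replies.
R's best replies: W→T; X→B; Y→T; Z→B.
C's best replies: T→W; M→X; B→Y.
The unique mutual best reply is (T, W), giving (12, 12).
C earns 12 sequentially versus 12 at the Nash outcome: unchanged.

unchanged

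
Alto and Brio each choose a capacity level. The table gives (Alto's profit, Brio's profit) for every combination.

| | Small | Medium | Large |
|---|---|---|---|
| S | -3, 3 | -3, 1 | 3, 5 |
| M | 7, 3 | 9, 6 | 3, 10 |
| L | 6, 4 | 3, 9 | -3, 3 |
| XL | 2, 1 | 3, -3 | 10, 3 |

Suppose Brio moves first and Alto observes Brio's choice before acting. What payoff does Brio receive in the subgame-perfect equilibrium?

6

Work backward from Alto's decision.
- Small: BR = M, leader payoff 3.
- Medium: BR = M, leader payoff 6.
- Large: BR = XL, leader payoff 3.
Among 3, 6, 3, the best is 6 at Medium. Subgame-perfect outcome: (M, Medium) with payoffs (9, 6).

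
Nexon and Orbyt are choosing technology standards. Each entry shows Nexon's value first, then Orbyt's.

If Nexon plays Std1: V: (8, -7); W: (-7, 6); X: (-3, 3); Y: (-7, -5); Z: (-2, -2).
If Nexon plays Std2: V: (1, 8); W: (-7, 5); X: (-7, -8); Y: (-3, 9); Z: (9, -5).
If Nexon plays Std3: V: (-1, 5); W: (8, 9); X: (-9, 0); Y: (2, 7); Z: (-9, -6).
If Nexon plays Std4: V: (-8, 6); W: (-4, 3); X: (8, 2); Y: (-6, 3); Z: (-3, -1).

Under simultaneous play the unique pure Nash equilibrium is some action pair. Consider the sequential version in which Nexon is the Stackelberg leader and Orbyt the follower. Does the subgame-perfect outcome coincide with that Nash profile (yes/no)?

Backward induction with Nexon moving first.
- Std1: BR = W, leader payoff -7.
- Std2: BR = Y, leader payoff -3.
- Std3: BR = W, leader payoff 8.
- Std4: BR = V, leader payoff -8.
Among -7, -3, 8, -8, the best is 8 at Std3. Subgame-perfect outcome: (Std3, W) with payoffs (8, 9).
Now find the simultaneous Nash equilibrium.
Nexon's best replies: V→Std1; W→Std3; X→Std4; Y→Std3; Z→Std2.
Orbyt's best replies: Std1→W; Std2→Y; Std3→W; Std4→V.
The unique mutual best reply is (Std3, W), giving (8, 9).
Sequential outcome (Std3, W) coincides with the Nash profile (Std3, W).

yes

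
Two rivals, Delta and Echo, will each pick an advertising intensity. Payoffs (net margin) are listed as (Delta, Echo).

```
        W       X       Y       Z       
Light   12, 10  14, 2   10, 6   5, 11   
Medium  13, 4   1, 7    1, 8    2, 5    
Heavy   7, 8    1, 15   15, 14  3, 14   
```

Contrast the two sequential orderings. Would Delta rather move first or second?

second

If Delta leads: Echo's best replies are Light→Z, Medium→Y, Heavy→X; Delta's induced payoffs 5, 1, 1; outcome (Light, Z), payoffs (5, 11).
If Echo leads: Delta's best replies are W→Medium, X→Light, Y→Heavy, Z→Light; Echo's induced payoffs 4, 2, 14, 11; outcome (Heavy, Y), payoffs (15, 14).
Delta gets 5 moving first and 15 moving second, so Delta prefers to move second.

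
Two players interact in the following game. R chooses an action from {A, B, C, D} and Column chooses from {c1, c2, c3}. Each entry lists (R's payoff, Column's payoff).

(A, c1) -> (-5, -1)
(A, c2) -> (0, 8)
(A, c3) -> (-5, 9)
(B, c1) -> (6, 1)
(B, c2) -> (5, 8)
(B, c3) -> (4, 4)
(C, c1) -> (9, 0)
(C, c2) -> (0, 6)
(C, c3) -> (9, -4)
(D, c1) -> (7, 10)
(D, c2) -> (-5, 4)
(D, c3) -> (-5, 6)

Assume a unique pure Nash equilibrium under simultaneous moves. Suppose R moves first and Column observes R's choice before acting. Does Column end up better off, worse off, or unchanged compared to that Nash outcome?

better off

Column best-responds to each possible R move:
- A: BR = c3, leader payoff -5.
- B: BR = c2, leader payoff 5.
- C: BR = c2, leader payoff 0.
- D: BR = c1, leader payoff 7.
Maximizing over -5, 5, 0, 7, R chooses D. Subgame-perfect outcome: (D, c1) with payoffs (7, 10).
Under simultaneous play:
R's best replies: c1→C; c2→B; c3→C.
Column's best replies: A→c3; B→c2; C→c2; D→c1.
Only (B, c2) has each player best-responding; Nash payoffs (5, 8).
Column earns 10 sequentially versus 8 at the Nash outcome: better off.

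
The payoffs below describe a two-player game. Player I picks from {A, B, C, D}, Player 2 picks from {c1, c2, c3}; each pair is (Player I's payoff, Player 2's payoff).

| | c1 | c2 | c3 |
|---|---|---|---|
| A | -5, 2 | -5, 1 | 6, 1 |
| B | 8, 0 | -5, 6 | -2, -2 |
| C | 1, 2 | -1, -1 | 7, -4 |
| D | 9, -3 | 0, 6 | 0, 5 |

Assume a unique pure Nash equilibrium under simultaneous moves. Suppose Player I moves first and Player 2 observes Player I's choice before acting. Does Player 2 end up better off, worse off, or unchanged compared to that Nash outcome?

Player 2 best-responds to each possible Player I move:
- A: BR = c1, leader payoff -5.
- B: BR = c2, leader payoff -5.
- C: BR = c1, leader payoff 1.
- D: BR = c2, leader payoff 0.
Maximizing over -5, -5, 1, 0, Player I chooses C. Subgame-perfect outcome: (C, c1) with payoffs (1, 2).
For the simultaneous game, intersect best replies.
Player I's best replies: c1→D; c2→D; c3→C.
Player 2's best replies: A→c1; B→c2; C→c1; D→c2.
The unique mutual best reply is (D, c2), giving (0, 6).
Player 2 earns 2 sequentially versus 6 at the Nash outcome: worse off.

worse off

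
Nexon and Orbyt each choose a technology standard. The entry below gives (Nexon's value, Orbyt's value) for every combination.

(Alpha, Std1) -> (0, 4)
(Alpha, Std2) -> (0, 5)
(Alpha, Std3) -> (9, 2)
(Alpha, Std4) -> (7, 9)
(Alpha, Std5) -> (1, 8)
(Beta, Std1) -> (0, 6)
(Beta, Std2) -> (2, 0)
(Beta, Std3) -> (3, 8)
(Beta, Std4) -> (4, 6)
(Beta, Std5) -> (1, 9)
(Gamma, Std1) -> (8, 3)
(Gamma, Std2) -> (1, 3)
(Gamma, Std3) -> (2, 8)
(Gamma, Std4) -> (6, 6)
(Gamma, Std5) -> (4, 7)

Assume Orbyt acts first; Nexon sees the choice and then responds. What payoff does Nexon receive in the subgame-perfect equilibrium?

7

Solve by backward induction (Orbyt leads).
- Std1: BR = Gamma, leader payoff 3.
- Std2: BR = Beta, leader payoff 0.
- Std3: BR = Alpha, leader payoff 2.
- Std4: BR = Alpha, leader payoff 9.
- Std5: BR = Gamma, leader payoff 7.
Orbyt's induced payoffs are 3, 0, 2, 9, 7, so Orbyt commits to Std4. Subgame-perfect outcome: (Alpha, Std4) with payoffs (7, 9).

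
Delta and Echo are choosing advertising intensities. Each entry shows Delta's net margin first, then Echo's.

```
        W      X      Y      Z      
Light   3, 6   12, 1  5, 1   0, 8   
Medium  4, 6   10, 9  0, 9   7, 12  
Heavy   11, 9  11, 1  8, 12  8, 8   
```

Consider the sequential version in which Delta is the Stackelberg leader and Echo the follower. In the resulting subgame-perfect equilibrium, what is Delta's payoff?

Work backward from Echo's decision.
- Light: BR = Z, leader payoff 0.
- Medium: BR = Z, leader payoff 7.
- Heavy: BR = Y, leader payoff 8.
Among 0, 7, 8, the best is 8 at Heavy. Subgame-perfect outcome: (Heavy, Y) with payoffs (8, 12).

8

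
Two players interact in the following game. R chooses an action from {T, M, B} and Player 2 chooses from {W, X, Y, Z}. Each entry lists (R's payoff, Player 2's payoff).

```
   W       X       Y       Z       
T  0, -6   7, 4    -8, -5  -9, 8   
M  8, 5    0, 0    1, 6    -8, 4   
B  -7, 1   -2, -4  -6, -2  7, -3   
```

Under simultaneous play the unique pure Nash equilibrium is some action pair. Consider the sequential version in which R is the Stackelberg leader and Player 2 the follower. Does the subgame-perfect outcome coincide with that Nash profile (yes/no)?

yes

Backward induction with R moving first.
- T: Player 2 compares -6, 4, -5, 8 and picks Z; R would get -9.
- M: Player 2 compares 5, 0, 6, 4 and picks Y; R would get 1.
- B: Player 2 compares 1, -4, -2, -3 and picks W; R would get -7.
Among -9, 1, -7, the best is 1 at M. Subgame-perfect outcome: (M, Y) with payoffs (1, 6).
Now find the simultaneous Nash equilibrium.
R's best replies: W→M; X→T; Y→M; Z→B.
Player 2's best replies: T→Z; M→Y; B→W.
Only (M, Y) has each player best-responding; Nash payoffs (1, 6).
Sequential outcome (M, Y) coincides with the Nash profile (M, Y).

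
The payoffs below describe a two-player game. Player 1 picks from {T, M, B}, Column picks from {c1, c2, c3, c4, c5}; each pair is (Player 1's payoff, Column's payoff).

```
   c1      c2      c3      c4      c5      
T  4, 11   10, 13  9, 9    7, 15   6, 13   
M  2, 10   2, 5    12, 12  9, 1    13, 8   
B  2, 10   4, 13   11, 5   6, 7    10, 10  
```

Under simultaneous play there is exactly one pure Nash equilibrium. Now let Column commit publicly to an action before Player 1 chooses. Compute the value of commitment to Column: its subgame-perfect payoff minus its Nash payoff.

Player 1 best-responds to each possible Column move:
- c1: BR = T, leader payoff 11.
- c2: BR = T, leader payoff 13.
- c3: BR = M, leader payoff 12.
- c4: BR = M, leader payoff 1.
- c5: BR = M, leader payoff 8.
Among 11, 13, 12, 1, 8, the best is 13 at c2. Subgame-perfect outcome: (T, c2) with payoffs (10, 13).
For the simultaneous game, intersect best replies.
Player 1's best replies: c1→T; c2→T; c3→M; c4→M; c5→M.
Column's best replies: T→c4; M→c3; B→c2.
Only (M, c3) has each player best-responding; Nash payoffs (12, 12).
Column's commitment gain: 13 − 12 = 1.

1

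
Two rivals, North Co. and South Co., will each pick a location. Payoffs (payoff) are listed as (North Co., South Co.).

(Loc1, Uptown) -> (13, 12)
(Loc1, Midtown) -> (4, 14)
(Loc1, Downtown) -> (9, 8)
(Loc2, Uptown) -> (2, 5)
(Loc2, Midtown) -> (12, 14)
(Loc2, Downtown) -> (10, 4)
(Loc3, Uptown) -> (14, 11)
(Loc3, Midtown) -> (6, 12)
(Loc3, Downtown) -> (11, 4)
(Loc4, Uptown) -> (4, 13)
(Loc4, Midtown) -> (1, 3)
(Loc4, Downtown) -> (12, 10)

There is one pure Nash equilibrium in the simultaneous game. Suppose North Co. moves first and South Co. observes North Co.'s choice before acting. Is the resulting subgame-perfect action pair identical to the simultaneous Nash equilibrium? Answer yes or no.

Backward induction with North Co. moving first.
- Loc1 → South Co. plays Midtown (best of 12, 14, 8); North Co. gets 4.
- Loc2 → South Co. plays Midtown (best of 5, 14, 4); North Co. gets 12.
- Loc3 → South Co. plays Midtown (best of 11, 12, 4); North Co. gets 6.
- Loc4 → South Co. plays Uptown (best of 13, 3, 10); North Co. gets 4.
Maximizing over 4, 12, 6, 4, North Co. chooses Loc2. Subgame-perfect outcome: (Loc2, Midtown) with payoffs (12, 14).
For the simultaneous game, intersect best replies.
North Co.'s best replies: Uptown→Loc3; Midtown→Loc2; Downtown→Loc4.
South Co.'s best replies: Loc1→Midtown; Loc2→Midtown; Loc3→Midtown; Loc4→Uptown.
Only (Loc2, Midtown) has each player best-responding; Nash payoffs (12, 14).
Sequential outcome (Loc2, Midtown) coincides with the Nash profile (Loc2, Midtown).

yes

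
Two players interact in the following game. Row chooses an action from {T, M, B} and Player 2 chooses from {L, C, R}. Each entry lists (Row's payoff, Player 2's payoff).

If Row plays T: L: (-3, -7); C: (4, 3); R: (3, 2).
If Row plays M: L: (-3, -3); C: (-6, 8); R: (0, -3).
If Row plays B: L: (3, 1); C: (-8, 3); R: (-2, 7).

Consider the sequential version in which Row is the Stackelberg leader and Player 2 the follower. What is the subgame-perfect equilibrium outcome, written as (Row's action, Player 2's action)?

(T, C)

Player 2 best-responds to each possible Row move:
- T: Player 2 compares -7, 3, 2 and picks C; Row would get 4.
- M: Player 2 compares -3, 8, -3 and picks C; Row would get -6.
- B: Player 2 compares 1, 3, 7 and picks R; Row would get -2.
Row's induced payoffs are 4, -6, -2, so Row commits to T. Subgame-perfect outcome: (T, C) with payoffs (4, 3).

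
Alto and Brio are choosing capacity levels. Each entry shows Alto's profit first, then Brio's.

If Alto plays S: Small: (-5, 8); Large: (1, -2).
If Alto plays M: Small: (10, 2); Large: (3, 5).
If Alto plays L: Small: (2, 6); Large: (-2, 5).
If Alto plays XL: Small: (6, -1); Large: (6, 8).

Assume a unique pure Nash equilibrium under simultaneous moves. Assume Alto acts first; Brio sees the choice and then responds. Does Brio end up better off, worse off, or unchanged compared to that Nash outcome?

Backward induction with Alto moving first.
- S: Brio compares 8, -2 and picks Small; Alto would get -5.
- M: Brio compares 2, 5 and picks Large; Alto would get 3.
- L: Brio compares 6, 5 and picks Small; Alto would get 2.
- XL: Brio compares -1, 8 and picks Large; Alto would get 6.
Alto's induced payoffs are -5, 3, 2, 6, so Alto commits to XL. Subgame-perfect outcome: (XL, Large) with payoffs (6, 8).
For the simultaneous game, intersect best replies.
Alto's best replies: Small→M; Large→XL.
Brio's best replies: S→Small; M→Large; L→Small; XL→Large.
The unique mutual best reply is (XL, Large), giving (6, 8).
Brio earns 8 sequentially versus 8 at the Nash outcome: unchanged.

unchanged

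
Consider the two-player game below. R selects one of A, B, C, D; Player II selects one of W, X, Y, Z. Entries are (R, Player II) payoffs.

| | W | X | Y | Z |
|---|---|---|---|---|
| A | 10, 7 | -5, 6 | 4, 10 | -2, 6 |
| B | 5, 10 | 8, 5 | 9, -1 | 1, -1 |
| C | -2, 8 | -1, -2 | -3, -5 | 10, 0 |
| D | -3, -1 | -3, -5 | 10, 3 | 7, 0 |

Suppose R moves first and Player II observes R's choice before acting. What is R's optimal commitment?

Backward induction with R moving first.
- A: Player II compares 7, 6, 10, 6 and picks Y; R would get 4.
- B: Player II compares 10, 5, -1, -1 and picks W; R would get 5.
- C: Player II compares 8, -2, -5, 0 and picks W; R would get -2.
- D: Player II compares -1, -5, 3, 0 and picks Y; R would get 10.
R's induced payoffs are 4, 5, -2, 10, so R commits to D. Subgame-perfect outcome: (D, Y) with payoffs (10, 3).

D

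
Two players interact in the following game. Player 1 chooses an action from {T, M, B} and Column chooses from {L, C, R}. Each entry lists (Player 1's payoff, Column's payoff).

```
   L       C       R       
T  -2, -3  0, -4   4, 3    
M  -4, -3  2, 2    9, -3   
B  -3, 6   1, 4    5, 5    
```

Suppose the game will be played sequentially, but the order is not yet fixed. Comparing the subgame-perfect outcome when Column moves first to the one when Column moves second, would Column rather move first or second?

If Player 1 leads: Column's best replies are T→R, M→C, B→L; Player 1's induced payoffs 4, 2, -3; outcome (T, R), payoffs (4, 3).
If Column leads: Player 1's best replies are L→T, C→M, R→M; Column's induced payoffs -3, 2, -3; outcome (M, C), payoffs (2, 2).
Column gets 2 moving first and 3 moving second, so Column prefers to move second.

second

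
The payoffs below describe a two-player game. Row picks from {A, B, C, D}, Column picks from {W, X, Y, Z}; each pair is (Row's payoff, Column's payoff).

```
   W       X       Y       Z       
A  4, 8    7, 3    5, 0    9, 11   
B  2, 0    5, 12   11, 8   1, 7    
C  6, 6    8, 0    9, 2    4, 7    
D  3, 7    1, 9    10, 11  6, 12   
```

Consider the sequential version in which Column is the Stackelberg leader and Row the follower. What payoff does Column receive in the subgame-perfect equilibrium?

11

Work backward from Row's decision.
- W → Row plays C (best of 4, 2, 6, 3); Column gets 6.
- X → Row plays C (best of 7, 5, 8, 1); Column gets 0.
- Y → Row plays B (best of 5, 11, 9, 10); Column gets 8.
- Z → Row plays A (best of 9, 1, 4, 6); Column gets 11.
Maximizing over 6, 0, 8, 11, Column chooses Z. Subgame-perfect outcome: (A, Z) with payoffs (9, 11).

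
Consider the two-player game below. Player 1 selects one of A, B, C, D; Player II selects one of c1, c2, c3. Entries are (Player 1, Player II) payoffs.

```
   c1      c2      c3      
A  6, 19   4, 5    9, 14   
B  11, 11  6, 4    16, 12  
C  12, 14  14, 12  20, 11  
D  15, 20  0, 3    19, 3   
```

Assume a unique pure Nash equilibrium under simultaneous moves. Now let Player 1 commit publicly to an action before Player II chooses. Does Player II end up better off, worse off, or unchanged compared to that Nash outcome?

worse off

Backward induction with Player 1 moving first.
- A → Player II plays c1 (best of 19, 5, 14); Player 1 gets 6.
- B → Player II plays c3 (best of 11, 4, 12); Player 1 gets 16.
- C → Player II plays c1 (best of 14, 12, 11); Player 1 gets 12.
- D → Player II plays c1 (best of 20, 3, 3); Player 1 gets 15.
Maximizing over 6, 16, 12, 15, Player 1 chooses B. Subgame-perfect outcome: (B, c3) with payoffs (16, 12).
Now find the simultaneous Nash equilibrium.
Player 1's best replies: c1→D; c2→C; c3→C.
Player II's best replies: A→c1; B→c3; C→c1; D→c1.
Only (D, c1) has each player best-responding; Nash payoffs (15, 20).
Player II earns 12 sequentially versus 20 at the Nash outcome: worse off.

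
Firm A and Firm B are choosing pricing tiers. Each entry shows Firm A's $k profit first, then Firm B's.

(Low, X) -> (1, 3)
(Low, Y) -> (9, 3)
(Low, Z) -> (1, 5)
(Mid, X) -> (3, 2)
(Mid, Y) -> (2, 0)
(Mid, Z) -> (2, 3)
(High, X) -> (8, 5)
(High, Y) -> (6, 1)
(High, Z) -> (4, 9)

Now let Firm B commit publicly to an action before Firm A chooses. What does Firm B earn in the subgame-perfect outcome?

9

Backward induction with Firm B moving first.
- X: Firm A compares 1, 3, 8 and picks High; Firm B would get 5.
- Y: Firm A compares 9, 2, 6 and picks Low; Firm B would get 3.
- Z: Firm A compares 1, 2, 4 and picks High; Firm B would get 9.
Among 5, 3, 9, the best is 9 at Z. Subgame-perfect outcome: (High, Z) with payoffs (4, 9).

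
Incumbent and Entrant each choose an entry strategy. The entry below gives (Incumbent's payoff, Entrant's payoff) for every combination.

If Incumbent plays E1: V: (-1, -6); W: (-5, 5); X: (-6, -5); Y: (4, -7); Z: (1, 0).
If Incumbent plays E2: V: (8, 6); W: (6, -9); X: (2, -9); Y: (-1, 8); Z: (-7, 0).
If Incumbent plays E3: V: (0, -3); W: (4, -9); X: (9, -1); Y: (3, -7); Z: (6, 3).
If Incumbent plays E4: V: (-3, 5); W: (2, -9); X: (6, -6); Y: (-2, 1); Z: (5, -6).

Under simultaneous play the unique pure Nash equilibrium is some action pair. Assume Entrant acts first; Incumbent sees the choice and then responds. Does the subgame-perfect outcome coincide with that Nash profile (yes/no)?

Work backward from Incumbent's decision.
- V → Incumbent plays E2 (best of -1, 8, 0, -3); Entrant gets 6.
- W → Incumbent plays E2 (best of -5, 6, 4, 2); Entrant gets -9.
- X → Incumbent plays E3 (best of -6, 2, 9, 6); Entrant gets -1.
- Y → Incumbent plays E1 (best of 4, -1, 3, -2); Entrant gets -7.
- Z → Incumbent plays E3 (best of 1, -7, 6, 5); Entrant gets 3.
Maximizing over 6, -9, -1, -7, 3, Entrant chooses V. Subgame-perfect outcome: (E2, V) with payoffs (8, 6).
Now find the simultaneous Nash equilibrium.
Incumbent's best replies: V→E2; W→E2; X→E3; Y→E1; Z→E3.
Entrant's best replies: E1→W; E2→Y; E3→Z; E4→V.
The unique mutual best reply is (E3, Z), giving (6, 3).
Sequential outcome (E2, V) differs from the Nash profile (E3, Z).

no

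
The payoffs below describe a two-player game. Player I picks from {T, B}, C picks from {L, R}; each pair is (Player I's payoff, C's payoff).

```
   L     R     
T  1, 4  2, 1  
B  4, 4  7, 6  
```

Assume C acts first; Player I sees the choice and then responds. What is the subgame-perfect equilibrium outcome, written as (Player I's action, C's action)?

(B, R)

Solve by backward induction (C leads).
- L: Player I compares 1, 4 and picks B; C would get 4.
- R: Player I compares 2, 7 and picks B; C would get 6.
C's induced payoffs are 4, 6, so C commits to R. Subgame-perfect outcome: (B, R) with payoffs (7, 6).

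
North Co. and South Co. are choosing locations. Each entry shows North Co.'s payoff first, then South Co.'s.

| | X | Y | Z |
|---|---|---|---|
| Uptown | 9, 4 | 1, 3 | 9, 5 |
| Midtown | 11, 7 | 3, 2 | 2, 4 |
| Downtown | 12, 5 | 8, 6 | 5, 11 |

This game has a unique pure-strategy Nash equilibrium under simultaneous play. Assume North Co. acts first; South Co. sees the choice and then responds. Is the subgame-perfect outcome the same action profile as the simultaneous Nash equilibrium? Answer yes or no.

Work backward from South Co.'s decision.
- Uptown → South Co. plays Z (best of 4, 3, 5); North Co. gets 9.
- Midtown → South Co. plays X (best of 7, 2, 4); North Co. gets 11.
- Downtown → South Co. plays Z (best of 5, 6, 11); North Co. gets 5.
Maximizing over 9, 11, 5, North Co. chooses Midtown. Subgame-perfect outcome: (Midtown, X) with payoffs (11, 7).
For the simultaneous game, intersect best replies.
North Co.'s best replies: X→Downtown; Y→Downtown; Z→Uptown.
South Co.'s best replies: Uptown→Z; Midtown→X; Downtown→Z.
Only (Uptown, Z) has each player best-responding; Nash payoffs (9, 5).
Sequential outcome (Midtown, X) differs from the Nash profile (Uptown, Z).

no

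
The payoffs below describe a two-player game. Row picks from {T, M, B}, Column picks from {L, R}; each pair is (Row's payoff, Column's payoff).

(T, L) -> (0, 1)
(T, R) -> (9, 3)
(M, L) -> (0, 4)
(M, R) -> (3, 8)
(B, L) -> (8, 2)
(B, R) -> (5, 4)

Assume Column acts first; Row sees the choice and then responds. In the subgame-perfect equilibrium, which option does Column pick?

R

Backward induction with Column moving first.
- L: BR = B, leader payoff 2.
- R: BR = T, leader payoff 3.
Maximizing over 2, 3, Column chooses R. Subgame-perfect outcome: (T, R) with payoffs (9, 3).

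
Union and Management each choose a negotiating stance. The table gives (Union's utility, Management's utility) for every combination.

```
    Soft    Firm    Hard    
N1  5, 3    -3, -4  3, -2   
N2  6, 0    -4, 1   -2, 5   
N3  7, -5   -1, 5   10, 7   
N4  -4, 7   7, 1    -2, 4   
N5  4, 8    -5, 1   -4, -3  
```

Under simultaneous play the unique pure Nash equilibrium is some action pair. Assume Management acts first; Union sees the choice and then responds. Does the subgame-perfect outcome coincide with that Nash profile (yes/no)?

Solve by backward induction (Management leads).
- Soft: BR = N3, leader payoff -5.
- Firm: BR = N4, leader payoff 1.
- Hard: BR = N3, leader payoff 7.
Among -5, 1, 7, the best is 7 at Hard. Subgame-perfect outcome: (N3, Hard) with payoffs (10, 7).
Now find the simultaneous Nash equilibrium.
Union's best replies: Soft→N3; Firm→N4; Hard→N3.
Management's best replies: N1→Soft; N2→Hard; N3→Hard; N4→Soft; N5→Soft.
The unique mutual best reply is (N3, Hard), giving (10, 7).
Sequential outcome (N3, Hard) coincides with the Nash profile (N3, Hard).

yes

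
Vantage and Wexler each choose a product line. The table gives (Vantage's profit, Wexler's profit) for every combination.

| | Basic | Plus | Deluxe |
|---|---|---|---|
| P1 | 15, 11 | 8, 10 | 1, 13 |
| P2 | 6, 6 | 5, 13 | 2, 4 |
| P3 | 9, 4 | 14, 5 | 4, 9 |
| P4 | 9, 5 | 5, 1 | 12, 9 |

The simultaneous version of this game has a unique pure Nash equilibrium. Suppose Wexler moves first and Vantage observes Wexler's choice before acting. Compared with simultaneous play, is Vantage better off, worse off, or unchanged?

better off

Vantage best-responds to each possible Wexler move:
- Basic → Vantage plays P1 (best of 15, 6, 9, 9); Wexler gets 11.
- Plus → Vantage plays P3 (best of 8, 5, 14, 5); Wexler gets 5.
- Deluxe → Vantage plays P4 (best of 1, 2, 4, 12); Wexler gets 9.
Maximizing over 11, 5, 9, Wexler chooses Basic. Subgame-perfect outcome: (P1, Basic) with payoffs (15, 11).
For the simultaneous game, intersect best replies.
Vantage's best replies: Basic→P1; Plus→P3; Deluxe→P4.
Wexler's best replies: P1→Deluxe; P2→Plus; P3→Deluxe; P4→Deluxe.
The unique mutual best reply is (P4, Deluxe), giving (12, 9).
Vantage earns 15 sequentially versus 12 at the Nash outcome: better off.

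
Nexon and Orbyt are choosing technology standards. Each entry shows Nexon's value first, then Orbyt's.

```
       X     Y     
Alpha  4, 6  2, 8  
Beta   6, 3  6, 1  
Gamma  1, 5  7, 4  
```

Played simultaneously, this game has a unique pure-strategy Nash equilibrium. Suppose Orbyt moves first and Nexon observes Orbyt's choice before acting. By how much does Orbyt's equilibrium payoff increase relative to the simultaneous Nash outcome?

Solve by backward induction (Orbyt leads).
- X: BR = Beta, leader payoff 3.
- Y: BR = Gamma, leader payoff 4.
Maximizing over 3, 4, Orbyt chooses Y. Subgame-perfect outcome: (Gamma, Y) with payoffs (7, 4).
For the simultaneous game, intersect best replies.
Nexon's best replies: X→Beta; Y→Gamma.
Orbyt's best replies: Alpha→Y; Beta→X; Gamma→X.
The unique mutual best reply is (Beta, X), giving (6, 3).
Orbyt's commitment gain: 4 − 3 = 1.

1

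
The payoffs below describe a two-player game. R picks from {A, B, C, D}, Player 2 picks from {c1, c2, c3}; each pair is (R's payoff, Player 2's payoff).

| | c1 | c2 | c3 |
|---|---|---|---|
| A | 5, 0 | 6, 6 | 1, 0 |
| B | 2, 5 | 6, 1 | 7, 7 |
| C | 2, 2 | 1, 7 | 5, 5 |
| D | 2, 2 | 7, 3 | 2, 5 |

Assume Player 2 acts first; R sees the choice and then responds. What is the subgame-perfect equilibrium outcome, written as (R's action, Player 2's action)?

(B, c3)

Work backward from R's decision.
- c1: R compares 5, 2, 2, 2 and picks A; Player 2 would get 0.
- c2: R compares 6, 6, 1, 7 and picks D; Player 2 would get 3.
- c3: R compares 1, 7, 5, 2 and picks B; Player 2 would get 7.
Maximizing over 0, 3, 7, Player 2 chooses c3. Subgame-perfect outcome: (B, c3) with payoffs (7, 7).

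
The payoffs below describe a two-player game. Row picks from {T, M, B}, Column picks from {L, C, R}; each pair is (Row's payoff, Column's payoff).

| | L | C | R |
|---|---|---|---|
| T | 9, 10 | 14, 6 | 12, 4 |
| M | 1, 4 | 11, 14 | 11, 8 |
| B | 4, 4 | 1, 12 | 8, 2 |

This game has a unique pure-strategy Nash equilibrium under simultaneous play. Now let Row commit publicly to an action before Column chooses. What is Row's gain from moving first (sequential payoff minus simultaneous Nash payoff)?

Column best-responds to each possible Row move:
- T: Column compares 10, 6, 4 and picks L; Row would get 9.
- M: Column compares 4, 14, 8 and picks C; Row would get 11.
- B: Column compares 4, 12, 2 and picks C; Row would get 1.
Row's induced payoffs are 9, 11, 1, so Row commits to M. Subgame-perfect outcome: (M, C) with payoffs (11, 14).
Under simultaneous play:
Row's best replies: L→T; C→T; R→T.
Column's best replies: T→L; M→C; B→C.
Only (T, L) has each player best-responding; Nash payoffs (9, 10).
Row's commitment gain: 11 − 9 = 2.

2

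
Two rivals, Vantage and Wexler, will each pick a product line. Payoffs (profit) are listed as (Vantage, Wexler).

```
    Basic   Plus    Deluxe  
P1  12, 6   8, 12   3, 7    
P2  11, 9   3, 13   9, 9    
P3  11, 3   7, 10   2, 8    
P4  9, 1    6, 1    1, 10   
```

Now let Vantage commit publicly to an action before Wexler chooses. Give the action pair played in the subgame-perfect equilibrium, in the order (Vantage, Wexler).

Backward induction with Vantage moving first.
- P1: Wexler compares 6, 12, 7 and picks Plus; Vantage would get 8.
- P2: Wexler compares 9, 13, 9 and picks Plus; Vantage would get 3.
- P3: Wexler compares 3, 10, 8 and picks Plus; Vantage would get 7.
- P4: Wexler compares 1, 1, 10 and picks Deluxe; Vantage would get 1.
Vantage's induced payoffs are 8, 3, 7, 1, so Vantage commits to P1. Subgame-perfect outcome: (P1, Plus) with payoffs (8, 12).

(P1, Plus)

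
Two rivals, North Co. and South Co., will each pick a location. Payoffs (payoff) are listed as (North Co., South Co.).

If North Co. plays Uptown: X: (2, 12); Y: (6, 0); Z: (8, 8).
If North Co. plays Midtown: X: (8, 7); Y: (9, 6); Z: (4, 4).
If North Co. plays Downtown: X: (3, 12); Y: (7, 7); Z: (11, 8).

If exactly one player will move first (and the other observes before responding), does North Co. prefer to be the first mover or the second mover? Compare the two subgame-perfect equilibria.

If North Co. leads: South Co.'s best replies are Uptown→X, Midtown→X, Downtown→X; North Co.'s induced payoffs 2, 8, 3; outcome (Midtown, X), payoffs (8, 7).
If South Co. leads: North Co.'s best replies are X→Midtown, Y→Midtown, Z→Downtown; South Co.'s induced payoffs 7, 6, 8; outcome (Downtown, Z), payoffs (11, 8).
North Co. gets 8 moving first and 11 moving second, so North Co. prefers to move second.

second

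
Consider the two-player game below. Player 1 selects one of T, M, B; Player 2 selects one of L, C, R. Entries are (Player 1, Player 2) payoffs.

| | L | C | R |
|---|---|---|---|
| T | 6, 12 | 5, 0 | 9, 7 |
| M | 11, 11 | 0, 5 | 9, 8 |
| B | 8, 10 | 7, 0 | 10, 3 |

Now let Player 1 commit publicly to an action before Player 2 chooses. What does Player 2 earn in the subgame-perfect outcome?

11

Solve by backward induction (Player 1 leads).
- T: BR = L, leader payoff 6.
- M: BR = L, leader payoff 11.
- B: BR = L, leader payoff 8.
Player 1's induced payoffs are 6, 11, 8, so Player 1 commits to M. Subgame-perfect outcome: (M, L) with payoffs (11, 11).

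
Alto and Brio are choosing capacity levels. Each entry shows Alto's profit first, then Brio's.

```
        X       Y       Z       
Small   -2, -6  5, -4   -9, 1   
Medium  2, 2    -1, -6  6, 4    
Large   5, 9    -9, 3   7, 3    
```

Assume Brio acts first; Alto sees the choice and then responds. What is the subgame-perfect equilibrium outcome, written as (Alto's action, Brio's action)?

Work backward from Alto's decision.
- X: BR = Large, leader payoff 9.
- Y: BR = Small, leader payoff -4.
- Z: BR = Large, leader payoff 3.
Maximizing over 9, -4, 3, Brio chooses X. Subgame-perfect outcome: (Large, X) with payoffs (5, 9).

(Large, X)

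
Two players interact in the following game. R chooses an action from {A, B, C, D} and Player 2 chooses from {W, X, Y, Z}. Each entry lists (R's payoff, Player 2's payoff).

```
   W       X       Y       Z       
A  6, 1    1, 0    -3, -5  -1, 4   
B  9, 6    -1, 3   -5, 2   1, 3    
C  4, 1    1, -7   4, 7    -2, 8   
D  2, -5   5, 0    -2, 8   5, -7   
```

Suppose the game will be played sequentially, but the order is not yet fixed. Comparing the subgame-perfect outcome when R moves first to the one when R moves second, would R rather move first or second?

first

If R leads: Player 2's best replies are A→Z, B→W, C→Z, D→Y; R's induced payoffs -1, 9, -2, -2; outcome (B, W), payoffs (9, 6).
If Player 2 leads: R's best replies are W→B, X→D, Y→C, Z→D; Player 2's induced payoffs 6, 0, 7, -7; outcome (C, Y), payoffs (4, 7).
R gets 9 moving first and 4 moving second, so R prefers to move first.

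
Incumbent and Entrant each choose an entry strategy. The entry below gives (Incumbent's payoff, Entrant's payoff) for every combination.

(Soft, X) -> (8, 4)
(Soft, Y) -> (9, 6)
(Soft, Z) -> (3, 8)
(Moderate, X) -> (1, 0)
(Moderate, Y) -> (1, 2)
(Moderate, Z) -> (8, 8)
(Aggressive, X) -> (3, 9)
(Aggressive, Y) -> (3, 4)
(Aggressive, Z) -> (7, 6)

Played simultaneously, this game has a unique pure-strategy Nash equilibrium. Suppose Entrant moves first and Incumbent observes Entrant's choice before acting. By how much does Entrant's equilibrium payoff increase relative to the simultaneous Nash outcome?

0

Solve by backward induction (Entrant leads).
- X: Incumbent compares 8, 1, 3 and picks Soft; Entrant would get 4.
- Y: Incumbent compares 9, 1, 3 and picks Soft; Entrant would get 6.
- Z: Incumbent compares 3, 8, 7 and picks Moderate; Entrant would get 8.
Maximizing over 4, 6, 8, Entrant chooses Z. Subgame-perfect outcome: (Moderate, Z) with payoffs (8, 8).
Now find the simultaneous Nash equilibrium.
Incumbent's best replies: X→Soft; Y→Soft; Z→Moderate.
Entrant's best replies: Soft→Z; Moderate→Z; Aggressive→X.
The unique mutual best reply is (Moderate, Z), giving (8, 8).
Entrant's commitment gain: 8 − 8 = 0.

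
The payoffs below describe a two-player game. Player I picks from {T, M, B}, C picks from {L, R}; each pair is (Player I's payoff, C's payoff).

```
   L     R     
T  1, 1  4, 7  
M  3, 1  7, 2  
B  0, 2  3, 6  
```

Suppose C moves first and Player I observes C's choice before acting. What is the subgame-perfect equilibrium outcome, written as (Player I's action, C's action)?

(M, R)

Backward induction with C moving first.
- L → Player I plays M (best of 1, 3, 0); C gets 1.
- R → Player I plays M (best of 4, 7, 3); C gets 2.
C's induced payoffs are 1, 2, so C commits to R. Subgame-perfect outcome: (M, R) with payoffs (7, 2).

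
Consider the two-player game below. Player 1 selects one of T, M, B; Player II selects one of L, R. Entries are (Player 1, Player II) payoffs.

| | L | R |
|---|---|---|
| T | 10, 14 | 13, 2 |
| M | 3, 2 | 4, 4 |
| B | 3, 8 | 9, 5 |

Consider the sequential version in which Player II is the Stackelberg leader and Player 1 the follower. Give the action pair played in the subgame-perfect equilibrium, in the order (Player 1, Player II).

Player 1 best-responds to each possible Player II move:
- L → Player 1 plays T (best of 10, 3, 3); Player II gets 14.
- R → Player 1 plays T (best of 13, 4, 9); Player II gets 2.
Player II's induced payoffs are 14, 2, so Player II commits to L. Subgame-perfect outcome: (T, L) with payoffs (10, 14).

(T, L)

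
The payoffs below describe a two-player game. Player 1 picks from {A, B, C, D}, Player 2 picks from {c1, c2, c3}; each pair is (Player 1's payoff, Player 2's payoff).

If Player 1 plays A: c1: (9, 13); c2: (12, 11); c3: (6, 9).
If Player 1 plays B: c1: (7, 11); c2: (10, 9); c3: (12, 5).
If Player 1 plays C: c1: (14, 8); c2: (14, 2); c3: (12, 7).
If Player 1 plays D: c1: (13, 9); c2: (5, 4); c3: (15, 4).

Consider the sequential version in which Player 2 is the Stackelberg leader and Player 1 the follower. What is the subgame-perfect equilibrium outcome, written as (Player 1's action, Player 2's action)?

Player 1 best-responds to each possible Player 2 move:
- c1 → Player 1 plays C (best of 9, 7, 14, 13); Player 2 gets 8.
- c2 → Player 1 plays C (best of 12, 10, 14, 5); Player 2 gets 2.
- c3 → Player 1 plays D (best of 6, 12, 12, 15); Player 2 gets 4.
Maximizing over 8, 2, 4, Player 2 chooses c1. Subgame-perfect outcome: (C, c1) with payoffs (14, 8).

(C, c1)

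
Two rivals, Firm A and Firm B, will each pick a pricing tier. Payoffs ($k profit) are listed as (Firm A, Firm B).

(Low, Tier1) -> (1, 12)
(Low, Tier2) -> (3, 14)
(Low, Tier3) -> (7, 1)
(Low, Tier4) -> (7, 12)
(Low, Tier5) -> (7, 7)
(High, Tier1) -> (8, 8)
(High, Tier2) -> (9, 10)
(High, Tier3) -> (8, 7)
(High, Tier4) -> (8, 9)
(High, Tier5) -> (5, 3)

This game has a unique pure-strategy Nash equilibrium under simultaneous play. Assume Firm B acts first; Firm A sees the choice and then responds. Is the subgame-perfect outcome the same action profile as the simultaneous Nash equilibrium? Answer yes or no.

yes

Backward induction with Firm B moving first.
- Tier1: BR = High, leader payoff 8.
- Tier2: BR = High, leader payoff 10.
- Tier3: BR = High, leader payoff 7.
- Tier4: BR = High, leader payoff 9.
- Tier5: BR = Low, leader payoff 7.
Among 8, 10, 7, 9, 7, the best is 10 at Tier2. Subgame-perfect outcome: (High, Tier2) with payoffs (9, 10).
Under simultaneous play:
Firm A's best replies: Tier1→High; Tier2→High; Tier3→High; Tier4→High; Tier5→Low.
Firm B's best replies: Low→Tier2; High→Tier2.
Only (High, Tier2) has each player best-responding; Nash payoffs (9, 10).
Sequential outcome (High, Tier2) coincides with the Nash profile (High, Tier2).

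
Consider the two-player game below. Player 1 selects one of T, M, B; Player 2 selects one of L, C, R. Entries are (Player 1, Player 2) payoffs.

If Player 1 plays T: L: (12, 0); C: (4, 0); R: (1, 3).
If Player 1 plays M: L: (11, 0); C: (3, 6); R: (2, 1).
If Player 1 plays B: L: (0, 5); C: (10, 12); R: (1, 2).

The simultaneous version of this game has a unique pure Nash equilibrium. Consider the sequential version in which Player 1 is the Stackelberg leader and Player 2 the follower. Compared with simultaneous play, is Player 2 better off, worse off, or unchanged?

Player 2 best-responds to each possible Player 1 move:
- T: BR = R, leader payoff 1.
- M: BR = C, leader payoff 3.
- B: BR = C, leader payoff 10.
Maximizing over 1, 3, 10, Player 1 chooses B. Subgame-perfect outcome: (B, C) with payoffs (10, 12).
Now find the simultaneous Nash equilibrium.
Player 1's best replies: L→T; C→B; R→M.
Player 2's best replies: T→R; M→C; B→C.
The unique mutual best reply is (B, C), giving (10, 12).
Player 2 earns 12 sequentially versus 12 at the Nash outcome: unchanged.

unchanged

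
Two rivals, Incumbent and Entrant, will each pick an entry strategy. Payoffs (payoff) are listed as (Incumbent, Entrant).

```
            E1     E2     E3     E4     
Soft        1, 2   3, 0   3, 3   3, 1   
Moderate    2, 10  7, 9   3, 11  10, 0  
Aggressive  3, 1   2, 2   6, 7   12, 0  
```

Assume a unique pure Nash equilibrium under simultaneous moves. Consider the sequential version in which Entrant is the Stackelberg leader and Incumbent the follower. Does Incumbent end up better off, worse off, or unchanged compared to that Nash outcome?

better off

Solve by backward induction (Entrant leads).
- E1: Incumbent compares 1, 2, 3 and picks Aggressive; Entrant would get 1.
- E2: Incumbent compares 3, 7, 2 and picks Moderate; Entrant would get 9.
- E3: Incumbent compares 3, 3, 6 and picks Aggressive; Entrant would get 7.
- E4: Incumbent compares 3, 10, 12 and picks Aggressive; Entrant would get 0.
Entrant's induced payoffs are 1, 9, 7, 0, so Entrant commits to E2. Subgame-perfect outcome: (Moderate, E2) with payoffs (7, 9).
Under simultaneous play:
Incumbent's best replies: E1→Aggressive; E2→Moderate; E3→Aggressive; E4→Aggressive.
Entrant's best replies: Soft→E3; Moderate→E3; Aggressive→E3.
The unique mutual best reply is (Aggressive, E3), giving (6, 7).
Incumbent earns 7 sequentially versus 6 at the Nash outcome: better off.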